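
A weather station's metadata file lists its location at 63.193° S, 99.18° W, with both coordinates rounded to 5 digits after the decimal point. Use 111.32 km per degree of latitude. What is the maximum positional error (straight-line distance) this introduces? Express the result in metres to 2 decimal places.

0.61 metres

Rounding to 5 decimal places leaves each coordinate within ±5e-06° of the true value.
North–south component: 5e-06° × 111320 = 0.5566 m.
E–W at 63.193°: 5e-06° × 111320 × cos 63.193° = 5e-06 × 111320 × 0.4510 ≈ 0.251019 m.
Worst case both components are at the extreme and orthogonal: √(0.5566² + 0.251019²) ≈ 0.610585 m.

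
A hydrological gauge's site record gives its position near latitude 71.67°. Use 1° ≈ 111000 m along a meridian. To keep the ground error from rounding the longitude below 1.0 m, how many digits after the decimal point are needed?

At 71.67° one degree of longitude covers 111000 × cos 71.67° ≈ 111000 × 0.3145 ≈ 34908.3 m.
With N decimal places the half-ulp bound is 0.5·10⁻ᴺ°, or 0.5·10⁻ᴺ × 34908.3 m on the ground.
Setting 17454.2 × 10⁻ᴺ ≤ 1.0 gives 10ᴺ ≥ 1.745e+04, i.e. N ≥ 4.24.
So 5 decimal places suffice (0.175 m); 4 would allow up to 1.75 m.

5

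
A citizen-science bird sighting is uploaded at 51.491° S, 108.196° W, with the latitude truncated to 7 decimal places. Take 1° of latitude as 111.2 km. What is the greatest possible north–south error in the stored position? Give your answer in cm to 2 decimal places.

Truncating at 7 decimal places can drop up to a full unit in the last place, so the latitude may be off by as much as 1e-07°.
Along the meridian that is 1e-07° × 111200 m/° = 0.01112 m.
That is 0.01112 m = 1.112 cm.

1.11 cm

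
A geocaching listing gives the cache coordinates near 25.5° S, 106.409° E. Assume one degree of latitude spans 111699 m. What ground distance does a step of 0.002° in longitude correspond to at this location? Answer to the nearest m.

One degree of longitude here spans 111699 × cos 25.5° = 111699 × 0.9026 ≈ 100818 m; 0.002° of that is 201.636 m.

202 m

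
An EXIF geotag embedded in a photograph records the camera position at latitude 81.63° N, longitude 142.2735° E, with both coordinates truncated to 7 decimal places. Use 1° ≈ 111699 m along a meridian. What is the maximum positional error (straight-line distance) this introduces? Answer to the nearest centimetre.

1 centimetres

Truncating at 7 decimal places can drop up to a full unit in the last place, so each coordinate may be off by as much as 1e-07°.
N–S: 1e-07° × 111699 m/° = 0.0111699 m.
E–W at 81.63°: 1e-07° × 111699 × cos 81.63° = 1e-07 × 111699 × 0.1456 ≈ 0.00162595 m.
Worst case both components are at the extreme and orthogonal: √(0.0111699² + 0.00162595²) ≈ 0.0112876 m.
That is 0.0112876 m = 1.1288 cm.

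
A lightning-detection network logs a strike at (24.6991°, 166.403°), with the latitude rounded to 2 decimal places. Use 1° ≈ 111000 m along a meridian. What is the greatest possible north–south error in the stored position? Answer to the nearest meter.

Rounding to 2 decimal places leaves the latitude within ±0.005° of the true value.
So the N–S error is at most 0.005 × 111000 = 555 m.

555 meters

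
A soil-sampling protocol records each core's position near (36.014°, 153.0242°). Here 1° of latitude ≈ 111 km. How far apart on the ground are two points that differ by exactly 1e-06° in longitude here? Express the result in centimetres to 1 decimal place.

At 36.014° a degree of longitude is 111000 × cos 36.014° ≈ 89784.9 m, so 1e-06° corresponds to 0.0897849 m.
That is 0.0897849 m = 8.9785 cm.

9.0 centimetres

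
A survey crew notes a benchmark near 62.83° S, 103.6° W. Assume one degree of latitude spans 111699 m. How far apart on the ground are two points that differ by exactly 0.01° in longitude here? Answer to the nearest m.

At 62.83° a degree of longitude is 111699 × cos 62.83° ≈ 51005.4 m, so 0.01° corresponds to 510.054 m.

510 m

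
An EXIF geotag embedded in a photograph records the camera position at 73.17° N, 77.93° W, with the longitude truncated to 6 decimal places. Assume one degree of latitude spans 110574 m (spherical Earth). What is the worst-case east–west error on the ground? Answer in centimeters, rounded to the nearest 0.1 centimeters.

Truncating at 6 decimal places can drop up to a full unit in the last place, so the longitude may be off by as much as 1e-06°.
Parallels shrink by cos φ, so at 73.17° a degree of longitude is 110574 × 0.2895 ≈ 32014.8 m.
East–west error: 1e-06° × 32014.8 m/° ≈ 0.0320148 m.
That is 0.0320148 m = 3.2015 cm.

3.2 centimeters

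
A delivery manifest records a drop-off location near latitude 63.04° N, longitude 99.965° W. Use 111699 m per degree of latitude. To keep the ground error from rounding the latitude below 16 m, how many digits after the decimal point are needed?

4 decimal places

One degree of latitude covers 111699 m.
Rounding to N decimal places gives at most 0.5 × 10⁻ᴺ degrees of error, i.e. 0.5 × 10⁻ᴺ × 111699 m.
Setting 55849.5 × 10⁻ᴺ ≤ 16 gives 10ᴺ ≥ 3491, i.e. N ≥ 3.54.
At 3 places the error can reach 55.8 m, but 4 places keeps it to 5.58 m.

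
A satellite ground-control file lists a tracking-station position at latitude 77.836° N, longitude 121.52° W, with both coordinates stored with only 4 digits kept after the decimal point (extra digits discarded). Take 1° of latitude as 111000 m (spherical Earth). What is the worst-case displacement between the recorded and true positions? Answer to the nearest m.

11 m

Truncating at 4 decimal places can drop up to a full unit in the last place, so each coordinate may be off by as much as 0.0001°.
North–south component: 0.0001° × 111000 = 11.1 m.
Longitude error → 0.0001 × 111000 × cos 77.836° = 0.0001 × 111000 × 0.2107 ≈ 2.33889 m.
Worst case both components are at the extreme and orthogonal: √(11.1² + 2.33889²) ≈ 11.3437 m.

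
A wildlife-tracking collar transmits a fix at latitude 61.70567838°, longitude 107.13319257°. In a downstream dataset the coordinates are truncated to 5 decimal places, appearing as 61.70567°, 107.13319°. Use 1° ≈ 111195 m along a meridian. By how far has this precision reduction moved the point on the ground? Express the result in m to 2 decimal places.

Δlat = 61.70567838 − 61.70567 = +0.00000838°; Δlon = 107.13319257 − 107.13319 = +0.00000257°.
N–S: 0.00000838° × 111195 m/° = 0.931814 m.
E–W at 61.7057°: 0.00000257° × 111195 × cos 61.7057° = 0.00000257 × 111195 × 0.4740 ≈ 0.135456 m.
Hypotenuse of the two orthogonal shifts: √(0.931814² + 0.135456²) = 0.941608 m.

0.94 m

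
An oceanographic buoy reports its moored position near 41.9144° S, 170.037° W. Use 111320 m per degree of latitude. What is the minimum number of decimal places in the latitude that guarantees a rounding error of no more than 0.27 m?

6 decimal places

One degree of latitude covers 111320 m.
With N decimal places the half-ulp bound is 0.5·10⁻ᴺ°, or 0.5·10⁻ᴺ × 111320 m on the ground.
Need 0.5 × 111320 × 10⁻ᴺ ≤ 0.27 → 10⁻ᴺ ≤ 4.851e-06, so N ≥ 5.31.
At 5 places the error can reach 0.557 m, but 6 places keeps it to 0.0557 m.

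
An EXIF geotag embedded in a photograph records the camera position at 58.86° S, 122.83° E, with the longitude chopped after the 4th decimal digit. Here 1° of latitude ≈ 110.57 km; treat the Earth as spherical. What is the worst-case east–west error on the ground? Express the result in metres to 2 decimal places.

Truncating at 4 decimal places can drop up to a full unit in the last place, so the longitude may be off by as much as 0.0001°.
Parallels shrink by cos φ, so at 58.86° a degree of longitude is 110570 × 0.5171 ≈ 57179.2 m.
East–west error: 0.0001° × 57179.2 m/° ≈ 5.71792 m.

5.72 metres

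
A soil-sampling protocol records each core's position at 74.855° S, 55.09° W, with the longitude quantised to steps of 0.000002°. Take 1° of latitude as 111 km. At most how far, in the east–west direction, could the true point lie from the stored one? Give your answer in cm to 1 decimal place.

With a 0.000002° grid the true value lies within half a step, ±0.000002°/2 = ±1e-06°, of the stored one.
At latitude 74.855° a degree of longitude spans 111000 m × cos 74.855° = 111000 × 0.2613 ≈ 29000.2 m.
East–west error: 1e-06° × 29000.2 m/° ≈ 0.0290002 m.
That is 0.0290002 m = 2.9 cm.

2.9 cm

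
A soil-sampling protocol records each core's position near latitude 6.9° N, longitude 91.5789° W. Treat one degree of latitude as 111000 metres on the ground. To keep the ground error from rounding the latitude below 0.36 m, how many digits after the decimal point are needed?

One degree of latitude covers 111000 m.
With N decimal places the half-ulp bound is 0.5·10⁻ᴺ°, or 0.5·10⁻ᴺ × 111000 m on the ground.
Setting 55500 × 10⁻ᴺ ≤ 0.36 gives 10ᴺ ≥ 1.542e+05, i.e. N ≥ 5.19.
So 6 decimal places suffice (0.0555 m); 5 would allow up to 0.555 m.

6 decimal places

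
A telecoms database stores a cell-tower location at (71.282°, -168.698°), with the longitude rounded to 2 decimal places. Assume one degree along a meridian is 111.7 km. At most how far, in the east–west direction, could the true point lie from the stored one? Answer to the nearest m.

Rounding to 2 decimal places leaves the longitude within ±0.005° of the true value.
At latitude 71.282° a degree of longitude spans 111700 m × cos 71.282° = 111700 × 0.3209 ≈ 35845.7 m.
Maximum E–W displacement: 0.005 × 35845.7 = 179.229 m.

179 m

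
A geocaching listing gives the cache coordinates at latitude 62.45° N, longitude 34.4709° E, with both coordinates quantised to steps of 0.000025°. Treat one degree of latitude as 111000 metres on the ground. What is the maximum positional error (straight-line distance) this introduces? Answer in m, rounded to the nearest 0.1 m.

With a 0.000025° grid the true value lies within half a step, ±0.000025°/2 = ±1.25e-05°, of the stored one.
Latitude error → 1.25e-05 × 111000 = 1.3875 m along the meridian.
Longitude error → 1.25e-05 × 111000 × cos 62.45° = 1.25e-05 × 111000 × 0.4625 ≈ 0.64175 m.
Combining orthogonally: (1.3875² + 0.64175²)^½ ≈ 1.52872 m.

1.5 m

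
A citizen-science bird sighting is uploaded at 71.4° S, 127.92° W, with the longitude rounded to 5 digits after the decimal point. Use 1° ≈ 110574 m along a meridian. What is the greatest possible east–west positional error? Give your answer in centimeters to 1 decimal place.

Rounding to 5 decimal places leaves the longitude within ±5e-06° of the true value.
One degree of longitude at 71.4° is 110574 × cos 71.4° ≈ 110574 × 0.3190 = 35268.6 m.
East–west error: 5e-06° × 35268.6 m/° ≈ 0.176343 m.
That is 0.176343 m = 17.634 cm.

17.6 centimeters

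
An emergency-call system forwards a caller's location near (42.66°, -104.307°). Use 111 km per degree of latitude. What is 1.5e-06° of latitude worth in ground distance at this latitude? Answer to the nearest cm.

Along a meridian 1.5e-06° is 1.5e-06 × 111000 = 0.1665 m.
That is 0.1665 m = 16.65 cm.

17 cm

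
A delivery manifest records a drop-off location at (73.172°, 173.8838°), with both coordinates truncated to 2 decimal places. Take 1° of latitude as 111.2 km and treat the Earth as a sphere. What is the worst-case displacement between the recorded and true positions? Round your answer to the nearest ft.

3798 ft

Truncating at 2 decimal places can drop up to a full unit in the last place, so each coordinate may be off by as much as 0.01°.
N–S: 0.01° × 111200 m/° = 1112 m.
Longitude error → 0.01 × 111200 × cos 73.172° = 0.01 × 111200 × 0.2895 ≈ 321.924 m.
Combining orthogonally: (1112² + 321.924²)^½ ≈ 1157.66 m.
In feet: 1157.66 m ÷ 0.3048 ≈ 3798.1 ft.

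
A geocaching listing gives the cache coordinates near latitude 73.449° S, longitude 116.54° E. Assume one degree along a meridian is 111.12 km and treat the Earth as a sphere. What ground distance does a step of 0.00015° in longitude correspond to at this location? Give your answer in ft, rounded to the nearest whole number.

16 ft

One degree of longitude here spans 111120 × cos 73.449° = 111120 × 0.2849 ≈ 31654.6 m; 0.00015° of that is 4.74819 m.
In feet: 4.74819 m ÷ 0.3048 ≈ 15.578 ft.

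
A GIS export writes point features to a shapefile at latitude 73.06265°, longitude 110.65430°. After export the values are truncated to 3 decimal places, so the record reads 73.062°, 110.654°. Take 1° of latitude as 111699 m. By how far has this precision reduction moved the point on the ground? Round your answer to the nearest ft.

The latitude changed by +0.00065° and the longitude by +0.00030°.
North–south shift: 0.00065 × 111699 = 72.6044 m.
East–west at this latitude: 0.00030° × 111699 × cos 73.062° ≈ 0.00030 × 32542 = 9.76261 m.
Distance: √(72.6044² + 9.76261²) ≈ 73.2578 m.
Converting: 73.2578 m × 3.2808 ft/m ≈ 240.35 ft.

240 ft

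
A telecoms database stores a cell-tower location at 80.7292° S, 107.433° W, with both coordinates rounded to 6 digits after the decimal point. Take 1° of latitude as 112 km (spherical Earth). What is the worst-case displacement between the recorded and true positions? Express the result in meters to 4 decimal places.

0.0567 meters

Rounding to 6 decimal places leaves each coordinate within ±5e-07° of the true value.
North–south component: 5e-07° × 112000 = 0.056 m.
East–west component at 80.7292°: 5e-07° × 112000 × cos 80.7292° ≈ 5e-07 × 18043.3 ≈ 0.00902165 m.
The two errors are perpendicular, so the maximum displacement is √(0.056² + 0.00902165²) ≈ 0.056722 m.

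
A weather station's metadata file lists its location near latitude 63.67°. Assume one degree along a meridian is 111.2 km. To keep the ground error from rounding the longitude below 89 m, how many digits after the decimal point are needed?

At 63.67° one degree of longitude covers 111200 × cos 63.67° ≈ 111200 × 0.4435 ≈ 49321.7 m.
N decimal places → at most half a unit in the last place, 0.5 × 10⁻ᴺ° = 49321.7/2 × 10⁻ᴺ m.
Need 0.5 × 49321.7 × 10⁻ᴺ ≤ 89 → 10⁻ᴺ ≤ 3.609e-03, so N ≥ 2.44.
So 3 decimal places suffice (24.7 m); 2 would allow up to 247 m.

3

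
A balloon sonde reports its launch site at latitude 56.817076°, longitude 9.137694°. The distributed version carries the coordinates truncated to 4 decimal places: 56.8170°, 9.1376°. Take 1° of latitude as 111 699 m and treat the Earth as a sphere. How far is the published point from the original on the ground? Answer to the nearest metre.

10 metres

The latitude changed by +0.000076° and the longitude by +0.000094°.
North–south shift: 0.000076 × 111699 = 8.48912 m.
East–west at this latitude: 0.000094° × 111699 × cos 56.817° ≈ 0.000094 × 61134.5 = 5.74665 m.
Distance: √(8.48912² + 5.74665²) ≈ 10.2513 m.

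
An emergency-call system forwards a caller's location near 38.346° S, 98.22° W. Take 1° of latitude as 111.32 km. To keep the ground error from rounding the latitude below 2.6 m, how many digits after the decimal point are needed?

One degree of latitude covers 111320 m.
Rounding to N decimal places gives at most 0.5 × 10⁻ᴺ degrees of error, i.e. 0.5 × 10⁻ᴺ × 111320 m.
Setting 55660 × 10⁻ᴺ ≤ 2.6 gives 10ᴺ ≥ 2.141e+04, i.e. N ≥ 4.33.
At 4 places the error can reach 5.57 m, but 5 places keeps it to 0.557 m.

5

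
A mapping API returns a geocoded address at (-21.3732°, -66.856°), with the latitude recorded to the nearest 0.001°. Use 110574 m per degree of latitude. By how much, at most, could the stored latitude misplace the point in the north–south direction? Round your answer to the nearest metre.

55 metres

Rounding to 3 decimal places leaves the latitude within ±0.0005° of the true value.
Along the meridian that is 0.0005° × 110574 m/° = 55.287 m.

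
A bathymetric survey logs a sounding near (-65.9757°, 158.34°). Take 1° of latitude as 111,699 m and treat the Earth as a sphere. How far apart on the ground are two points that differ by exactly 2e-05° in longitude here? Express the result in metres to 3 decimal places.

0.910 metres

2e-05° of longitude at 65.9757° is 2e-05 × 111699 × cos 65.9757° ≈ 2e-05 × 45475.3 = 0.909507 m.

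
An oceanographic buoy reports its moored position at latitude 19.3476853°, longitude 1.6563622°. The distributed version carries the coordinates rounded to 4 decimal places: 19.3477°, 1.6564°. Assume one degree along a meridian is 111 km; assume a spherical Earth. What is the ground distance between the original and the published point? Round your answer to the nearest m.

4 m

The latitude changed by -0.0000147° and the longitude by -0.0000378°.
North–south shift: -0.0000147 × 111000 = -1.6317 m.
East–west at this latitude: -0.0000378° × 111000 × cos 19.3477° ≈ -0.0000378 × 104731 = -3.95884 m.
Hypotenuse of the two orthogonal shifts: √(1.6317² + 3.95884²) = 4.28193 m.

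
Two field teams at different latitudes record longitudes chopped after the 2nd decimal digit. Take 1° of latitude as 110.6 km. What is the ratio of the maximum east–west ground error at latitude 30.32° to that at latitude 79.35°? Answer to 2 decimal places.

Truncating at 2 decimal places can drop up to a full unit in the last place, so the longitude may be off by as much as 0.01°.
Error at 30.32° = 0.01° × 110600 × cos 30.32° ≈ 1106 × 0.8632 = 954.72 m.
Error at 79.35° = 0.01° × 110600 × cos 79.35° ≈ 1106 × 0.1848 = 204.4 m.
The ratio reduces to cos 30.32° / cos 79.35° = 0.8632/0.1848 ≈ 4.6709.

4.67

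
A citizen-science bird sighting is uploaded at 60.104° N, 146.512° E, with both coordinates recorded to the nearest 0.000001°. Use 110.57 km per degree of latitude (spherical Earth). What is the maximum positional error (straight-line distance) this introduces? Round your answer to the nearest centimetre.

6 centimetres

Rounding to 6 decimal places leaves each coordinate within ±5e-07° of the true value.
North–south component: 5e-07° × 110570 = 0.055285 m.
East–west component at 60.104°: 5e-07° × 110570 × cos 60.104° ≈ 5e-07 × 55111.1 ≈ 0.0275555 m.
Worst case both components are at the extreme and orthogonal: √(0.055285² + 0.0275555²) ≈ 0.0617717 m.
That is 0.0617717 m = 6.1772 cm.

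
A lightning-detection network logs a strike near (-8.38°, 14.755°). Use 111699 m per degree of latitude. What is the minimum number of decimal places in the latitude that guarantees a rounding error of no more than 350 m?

3 decimal places

One degree of latitude covers 111699 m.
With N decimal places the half-ulp bound is 0.5·10⁻ᴺ°, or 0.5·10⁻ᴺ × 111699 m on the ground.
Setting 55849.5 × 10⁻ᴺ ≤ 350 gives 10ᴺ ≥ 159.6, i.e. N ≥ 2.20.
At 2 places the error can reach 558 m, but 3 places keeps it to 55.8 m.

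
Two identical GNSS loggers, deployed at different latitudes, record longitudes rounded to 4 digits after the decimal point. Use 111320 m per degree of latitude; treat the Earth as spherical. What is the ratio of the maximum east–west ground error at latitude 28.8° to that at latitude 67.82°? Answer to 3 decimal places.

Rounding to 4 decimal places leaves the longitude within ±5e-05° of the true value.
Error at 28.8° = 5e-05° × 111320 × cos 28.8° ≈ 5.566 × 0.8763 = 4.8775 m.
At 67.82°: 5e-05° × 111320 × cos 67.82° = 5e-05 × 111320 × 0.3775 ≈ 2.1013 m.
The ratio reduces to cos 28.8° / cos 67.82° = 0.8763/0.3775 ≈ 2.3212.

2.321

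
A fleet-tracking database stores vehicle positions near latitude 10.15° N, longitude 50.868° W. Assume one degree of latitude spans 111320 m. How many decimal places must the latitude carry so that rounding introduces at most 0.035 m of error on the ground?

7 decimal places

One degree of latitude covers 111320 m.
N decimal places → at most half a unit in the last place, 0.5 × 10⁻ᴺ° = 111320/2 × 10⁻ᴺ m.
Need 0.5 × 111320 × 10⁻ᴺ ≤ 0.035 → 10⁻ᴺ ≤ 6.288e-07, so N ≥ 6.20.
So 7 decimal places suffice (0.00557 m); 6 would allow up to 0.0557 m.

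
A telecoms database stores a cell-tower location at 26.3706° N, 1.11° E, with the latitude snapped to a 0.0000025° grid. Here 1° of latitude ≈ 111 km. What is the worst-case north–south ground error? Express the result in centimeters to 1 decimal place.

13.9 centimeters

With a 0.0000025° grid the true value lies within half a step, ±0.0000025°/2 = ±1.25e-06°, of the stored one.
Along the meridian that is 1.25e-06° × 111000 m/° = 0.13875 m.
That is 0.13875 m = 13.875 cm.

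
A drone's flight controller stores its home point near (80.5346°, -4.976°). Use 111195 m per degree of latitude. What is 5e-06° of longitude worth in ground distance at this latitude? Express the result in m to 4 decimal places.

One degree of longitude here spans 111195 × cos 80.5346° = 111195 × 0.1645 ≈ 18286.2 m; 5e-06° of that is 0.0914312 m.

0.0914 m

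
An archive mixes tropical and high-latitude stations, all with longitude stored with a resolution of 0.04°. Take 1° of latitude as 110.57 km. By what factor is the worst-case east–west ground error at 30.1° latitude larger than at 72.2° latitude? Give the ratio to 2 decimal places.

With a 0.04° grid the true value lies within half a step, ±0.04°/2 = ±0.02°, of the stored one.
Error at 30.1° = 0.02° × 110570 × cos 30.1° ≈ 2211.4 × 0.8652 = 1913.2 m.
Error at 72.2° = 0.02° × 110570 × cos 72.2° ≈ 2211.4 × 0.3057 = 676.01 m.
The ratio reduces to cos 30.1° / cos 72.2° = 0.8652/0.3057 ≈ 2.8301.

2.83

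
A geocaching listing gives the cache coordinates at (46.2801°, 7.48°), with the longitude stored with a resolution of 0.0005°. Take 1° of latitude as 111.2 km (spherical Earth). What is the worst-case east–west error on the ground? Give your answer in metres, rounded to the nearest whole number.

19 metres

With a 0.0005° grid the true value lies within half a step, ±0.0005°/2 = ±0.00025°, of the stored one.
One degree of longitude at 46.2801° is 111200 × cos 46.2801° ≈ 111200 × 0.6911 = 76854 m.
East–west error: 0.00025° × 76854 m/° ≈ 19.2135 m.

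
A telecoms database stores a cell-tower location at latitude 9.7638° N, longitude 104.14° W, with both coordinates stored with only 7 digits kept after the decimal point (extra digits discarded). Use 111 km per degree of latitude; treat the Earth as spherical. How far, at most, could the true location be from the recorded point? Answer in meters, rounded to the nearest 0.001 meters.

Truncating at 7 decimal places can drop up to a full unit in the last place, so each coordinate may be off by as much as 1e-07°.
North–south component: 1e-07° × 111000 = 0.0111 m.
E–W at 9.7638°: 1e-07° × 111000 × cos 9.7638° = 1e-07 × 111000 × 0.9855 ≈ 0.0109392 m.
Combining orthogonally: (0.0111² + 0.0109392²)^½ ≈ 0.0155845 m.

0.016 meters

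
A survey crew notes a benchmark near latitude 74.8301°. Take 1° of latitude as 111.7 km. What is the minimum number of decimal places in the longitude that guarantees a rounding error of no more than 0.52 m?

At 74.8301° one degree of longitude covers 111700 × cos 74.8301° ≈ 111700 × 0.2617 ≈ 29229.9 m.
Rounding to N decimal places gives at most 0.5 × 10⁻ᴺ degrees of error, i.e. 0.5 × 10⁻ᴺ × 29229.9 m.
Need 0.5 × 29229.9 × 10⁻ᴺ ≤ 0.52 → 10⁻ᴺ ≤ 3.558e-05, so N ≥ 4.45.
So 5 decimal places suffice (0.146 m); 4 would allow up to 1.46 m.

5 decimal places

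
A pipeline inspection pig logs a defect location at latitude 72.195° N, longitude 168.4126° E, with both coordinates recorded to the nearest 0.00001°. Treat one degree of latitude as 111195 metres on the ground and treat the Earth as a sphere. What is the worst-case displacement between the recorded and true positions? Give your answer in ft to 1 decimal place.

1.9 ft

Rounding to 5 decimal places leaves each coordinate within ±5e-06° of the true value.
Latitude error → 5e-06 × 111195 = 0.555975 m along the meridian.
E–W at 72.195°: 5e-06° × 111195 × cos 72.195° = 5e-06 × 111195 × 0.3058 ≈ 0.170005 m.
Combining orthogonally: (0.555975² + 0.170005²)^½ ≈ 0.581386 m.
In feet: 0.581386 m ÷ 0.3048 ≈ 1.9074 ft.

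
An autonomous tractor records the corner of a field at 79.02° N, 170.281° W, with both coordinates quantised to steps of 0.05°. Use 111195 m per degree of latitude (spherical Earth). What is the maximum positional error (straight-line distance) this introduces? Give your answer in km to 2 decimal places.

With a 0.05° grid the true value lies within half a step, ±0.05°/2 = ±0.025°, of the stored one.
North–south component: 0.025° × 111195 = 2779.88 m.
Longitude error → 0.025 × 111195 × cos 79.02° = 0.025 × 111195 × 0.1905 ≈ 529.473 m.
The two errors are perpendicular, so the maximum displacement is √(2779.88² + 529.473²) ≈ 2829.85 m.
That is 2829.85 m = 2.8298 km.

2.83 km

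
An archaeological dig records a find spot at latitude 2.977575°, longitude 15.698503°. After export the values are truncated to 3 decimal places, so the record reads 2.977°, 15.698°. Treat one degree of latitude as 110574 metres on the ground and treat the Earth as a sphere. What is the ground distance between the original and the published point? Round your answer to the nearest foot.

277 feet

The latitude changed by +0.000575° and the longitude by +0.000503°.
N–S: 0.000575° × 110574 m/° = 63.58 m.
E–W at 2.977°: 0.000503° × 110574 × cos 2.977° = 0.000503 × 110574 × 0.9987 ≈ 55.5437 m.
Distance: √(63.58² + 55.5437²) ≈ 84.4246 m.
Converting: 84.4246 m × 3.2808 ft/m ≈ 276.98 ft.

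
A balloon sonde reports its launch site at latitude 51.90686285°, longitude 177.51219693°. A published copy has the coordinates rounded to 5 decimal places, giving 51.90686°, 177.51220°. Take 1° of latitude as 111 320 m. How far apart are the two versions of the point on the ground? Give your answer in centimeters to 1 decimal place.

38.1 centimeters

The latitude changed by +0.00000285° and the longitude by -0.00000307°.
N–S: 0.00000285° × 111320 m/° = 0.317262 m.
East–west at this latitude: -0.00000307° × 111320 × cos 51.9069° ≈ -0.00000307 × 68677.9 = -0.210841 m.
Distance: √(0.317262² + 0.210841²) ≈ 0.380932 m.
That is 0.380932 m = 38.093 cm.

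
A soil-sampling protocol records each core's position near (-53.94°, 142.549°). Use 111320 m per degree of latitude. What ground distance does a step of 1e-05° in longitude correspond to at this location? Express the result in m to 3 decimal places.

0.655 m

At 53.94° a degree of longitude is 111320 × cos 53.94° ≈ 65526.5 m, so 1e-05° corresponds to 0.655265 m.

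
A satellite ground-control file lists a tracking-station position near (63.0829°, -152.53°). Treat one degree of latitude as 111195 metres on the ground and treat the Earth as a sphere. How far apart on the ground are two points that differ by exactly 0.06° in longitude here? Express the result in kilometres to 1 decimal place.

0.06° of longitude at 63.0829° is 0.06 × 111195 × cos 63.0829° ≈ 0.06 × 50338.1 = 3020.28 m.
That is 3020.28 m = 3.0203 km.

3.0 kilometres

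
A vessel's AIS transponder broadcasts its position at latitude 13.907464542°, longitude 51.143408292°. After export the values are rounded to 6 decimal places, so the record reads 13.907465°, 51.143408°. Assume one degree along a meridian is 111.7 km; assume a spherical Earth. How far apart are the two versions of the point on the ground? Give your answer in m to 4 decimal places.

0.0602 m

The latitude changed by -0.000000458° and the longitude by +0.000000292°.
N–S: -0.000000458° × 111700 m/° = -0.0511586 m.
East–west at this latitude: 0.000000292° × 111700 × cos 13.9075° ≈ 0.000000292 × 108426 = 0.0316603 m.
Combined displacement = (0.0511586² + 0.0316603²)^½ ≈ 0.0601629 m.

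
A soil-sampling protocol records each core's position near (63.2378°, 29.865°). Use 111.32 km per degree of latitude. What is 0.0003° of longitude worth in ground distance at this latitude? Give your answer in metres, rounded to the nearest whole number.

15 metres

0.0003° of longitude at 63.2378° is 0.0003 × 111320 × cos 63.2378° ≈ 0.0003 × 50126.1 = 15.0378 m.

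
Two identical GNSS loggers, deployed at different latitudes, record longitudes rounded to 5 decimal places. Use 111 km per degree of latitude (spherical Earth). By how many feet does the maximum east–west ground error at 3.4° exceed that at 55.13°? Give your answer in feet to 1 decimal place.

Rounding to 5 decimal places leaves the longitude within ±5e-06° of the true value.
At 3.4°: 5e-06° × 111000 × cos 3.4° = 5e-06 × 111000 × 0.9982 ≈ 0.55402 m.
At 55.13°: 5e-06° × 111000 × cos 55.13° = 5e-06 × 111000 × 0.5717 ≈ 0.3173 m.
So the lower-latitude error exceeds the higher by 0.55402 − 0.3173 = 0.23672 m.
Converting: 0.236721 m × 3.2808 ft/m ≈ 0.77664 ft.

0.8 feet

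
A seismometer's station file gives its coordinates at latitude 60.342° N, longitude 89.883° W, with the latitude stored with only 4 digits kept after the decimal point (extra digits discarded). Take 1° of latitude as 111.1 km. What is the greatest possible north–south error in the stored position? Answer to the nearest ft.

36 ft

Truncating at 4 decimal places can drop up to a full unit in the last place, so the latitude may be off by as much as 0.0001°.
So the N–S error is at most 0.0001 × 111100 = 11.11 m.
Converting: 11.11 m × 3.2808 ft/m ≈ 36.45 ft.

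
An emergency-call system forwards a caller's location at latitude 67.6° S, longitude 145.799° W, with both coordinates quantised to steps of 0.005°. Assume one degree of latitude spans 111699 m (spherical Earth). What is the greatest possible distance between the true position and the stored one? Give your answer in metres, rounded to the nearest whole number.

299 metres

With a 0.005° grid the true value lies within half a step, ±0.005°/2 = ±0.0025°, of the stored one.
North–south component: 0.0025° × 111699 = 279.248 m.
E–W at 67.6°: 0.0025° × 111699 × cos 67.6° = 0.0025 × 111699 × 0.3811 ≈ 106.413 m.
Combining orthogonally: (279.248² + 106.413²)^½ ≈ 298.836 m.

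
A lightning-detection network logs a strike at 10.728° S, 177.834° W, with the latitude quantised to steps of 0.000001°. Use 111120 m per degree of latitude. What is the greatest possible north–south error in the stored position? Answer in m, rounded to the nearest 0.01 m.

0.06 m

With a 0.000001° grid the true value lies within half a step, ±0.000001°/2 = ±5e-07°, of the stored one.
Along the meridian that is 5e-07° × 111120 m/° = 0.05556 m.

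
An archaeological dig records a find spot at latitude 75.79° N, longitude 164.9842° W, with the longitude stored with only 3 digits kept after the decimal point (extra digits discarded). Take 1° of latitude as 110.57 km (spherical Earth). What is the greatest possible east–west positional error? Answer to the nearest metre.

Truncating at 3 decimal places can drop up to a full unit in the last place, so the longitude may be off by as much as 0.001°.
At latitude 75.79° a degree of longitude spans 110570 m × cos 75.79° = 110570 × 0.2455 ≈ 27142.3 m.
East–west error: 0.001° × 27142.3 m/° ≈ 27.1423 m.

27 metres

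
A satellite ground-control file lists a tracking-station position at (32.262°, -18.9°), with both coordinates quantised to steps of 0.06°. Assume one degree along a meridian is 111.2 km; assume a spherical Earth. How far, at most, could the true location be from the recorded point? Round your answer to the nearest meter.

With a 0.06° grid the true value lies within half a step, ±0.06°/2 = ±0.03°, of the stored one.
Latitude error → 0.03 × 111200 = 3336 m along the meridian.
E–W at 32.262°: 0.03° × 111200 × cos 32.262° = 0.03 × 111200 × 0.8456 ≈ 2820.98 m.
Worst case both components are at the extreme and orthogonal: √(3336² + 2820.98²) ≈ 4368.84 m.

4369 meters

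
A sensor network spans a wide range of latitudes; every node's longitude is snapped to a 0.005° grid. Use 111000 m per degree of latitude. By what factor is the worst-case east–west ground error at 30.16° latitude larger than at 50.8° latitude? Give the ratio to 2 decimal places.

1.37

With a 0.005° grid the true value lies within half a step, ±0.005°/2 = ±0.0025°, of the stored one.
At 30.16°: 0.0025° × 111000 × cos 30.16° = 0.0025 × 111000 × 0.8646 ≈ 239.93 m.
Error at 50.8° = 0.0025° × 111000 × cos 50.8° ≈ 277.5 × 0.6320 = 175.39 m.
The ratio reduces to cos 30.16° / cos 50.8° = 0.8646/0.6320 ≈ 1.3680.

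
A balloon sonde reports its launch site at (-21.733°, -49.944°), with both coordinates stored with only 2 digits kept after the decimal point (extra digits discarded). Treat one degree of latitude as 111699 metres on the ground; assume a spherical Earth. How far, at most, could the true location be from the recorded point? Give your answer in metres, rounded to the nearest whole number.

1525 metres

Truncating at 2 decimal places can drop up to a full unit in the last place, so each coordinate may be off by as much as 0.01°.
North–south component: 0.01° × 111699 = 1116.99 m.
Longitude error → 0.01 × 111699 × cos 21.733° = 0.01 × 111699 × 0.9289 ≈ 1037.59 m.
Combining orthogonally: (1116.99² + 1037.59²)^½ ≈ 1524.55 m.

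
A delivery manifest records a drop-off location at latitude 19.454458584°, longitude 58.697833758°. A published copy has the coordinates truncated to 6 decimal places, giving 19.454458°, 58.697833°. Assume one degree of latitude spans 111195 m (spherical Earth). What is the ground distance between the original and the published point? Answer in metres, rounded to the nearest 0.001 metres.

0.103 metres

Δlat = 19.454458584 − 19.454458 = +0.000000584°; Δlon = 58.697833758 − 58.697833 = +0.000000758°.
North–south shift: 0.000000584 × 111195 = 0.0649379 m.
East–west at this latitude: 0.000000758° × 111195 × cos 19.4545° ≈ 0.000000758 × 104846 = 0.0794736 m.
Distance: √(0.0649379² + 0.0794736²) ≈ 0.10263 m.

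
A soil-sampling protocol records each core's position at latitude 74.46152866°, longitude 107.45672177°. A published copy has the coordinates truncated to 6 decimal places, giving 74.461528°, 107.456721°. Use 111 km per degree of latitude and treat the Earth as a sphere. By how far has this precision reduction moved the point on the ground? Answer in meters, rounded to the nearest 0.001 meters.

Δlat = 74.46152866 − 74.461528 = +0.00000066°; Δlon = 107.45672177 − 107.456721 = +0.00000077°.
North–south shift: 0.00000066 × 111000 = 0.07326 m.
E–W at 74.4615°: 0.00000077° × 111000 × cos 74.4615° = 0.00000077 × 111000 × 0.2679 ≈ 0.0228962 m.
Distance: √(0.07326² + 0.0228962²) ≈ 0.0767546 m.

0.077 meters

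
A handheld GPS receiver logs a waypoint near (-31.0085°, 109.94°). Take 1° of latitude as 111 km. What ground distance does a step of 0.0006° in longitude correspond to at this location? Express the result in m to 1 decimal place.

57.1 m

One degree of longitude here spans 111000 × cos 31.0085° = 111000 × 0.8571 ≈ 95137.1 m; 0.0006° of that is 57.0823 m.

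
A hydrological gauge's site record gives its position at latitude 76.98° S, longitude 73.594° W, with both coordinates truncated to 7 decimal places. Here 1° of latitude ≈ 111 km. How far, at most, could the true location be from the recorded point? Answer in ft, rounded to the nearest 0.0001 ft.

Truncating at 7 decimal places can drop up to a full unit in the last place, so each coordinate may be off by as much as 1e-07°.
N–S: 1e-07° × 111000 m/° = 0.0111 m.
E–W at 76.98°: 1e-07° × 111000 × cos 76.98° = 1e-07 × 111000 × 0.2253 ≈ 0.00250073 m.
The two errors are perpendicular, so the maximum displacement is √(0.0111² + 0.00250073²) ≈ 0.0113782 m.
In feet: 0.0113782 m ÷ 0.3048 ≈ 0.03733 ft.

0.0373 ft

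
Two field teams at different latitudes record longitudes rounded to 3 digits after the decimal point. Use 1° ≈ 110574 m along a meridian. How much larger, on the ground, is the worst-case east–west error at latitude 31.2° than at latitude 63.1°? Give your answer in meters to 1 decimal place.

Rounding to 3 decimal places leaves the longitude within ±0.0005° of the true value.
At 31.2°: 0.0005° × 110574 × cos 31.2° = 0.0005 × 110574 × 0.8554 ≈ 47.291 m.
Error at 63.1° = 0.0005° × 110574 × cos 63.1° ≈ 55.287 × 0.4524 = 25.014 m.
Difference: 47.291 − 25.014 = 22.277 m.

22.3 meters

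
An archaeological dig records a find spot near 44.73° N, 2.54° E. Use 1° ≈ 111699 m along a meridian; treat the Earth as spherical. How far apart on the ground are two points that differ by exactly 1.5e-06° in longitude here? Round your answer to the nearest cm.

1.5e-06° of longitude at 44.73° is 1.5e-06 × 111699 × cos 44.73° ≈ 1.5e-06 × 79354.4 = 0.119032 m.
That is 0.119032 m = 11.903 cm.

12 cm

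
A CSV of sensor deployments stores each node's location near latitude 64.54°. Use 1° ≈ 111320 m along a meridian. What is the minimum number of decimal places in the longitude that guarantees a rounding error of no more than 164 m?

At 64.54° one degree of longitude covers 111320 × cos 64.54° ≈ 111320 × 0.4299 ≈ 47854.3 m.
Rounding to N decimal places gives at most 0.5 × 10⁻ᴺ degrees of error, i.e. 0.5 × 10⁻ᴺ × 47854.3 m.
Setting 23927.2 × 10⁻ᴺ ≤ 164 gives 10ᴺ ≥ 145.9, i.e. N ≥ 2.16.
N = 2 would give 239 m (too coarse); N = 3 gives 23.9 m ≤ 164 m.

3 decimal places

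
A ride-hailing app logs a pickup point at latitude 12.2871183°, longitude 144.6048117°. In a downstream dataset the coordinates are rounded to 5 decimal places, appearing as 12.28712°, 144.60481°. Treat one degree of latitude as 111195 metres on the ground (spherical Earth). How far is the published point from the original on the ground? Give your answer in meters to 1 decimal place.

The latitude changed by -0.0000017° and the longitude by +0.0000017°.
North–south shift: -0.0000017 × 111195 = -0.189032 m.
East–west at this latitude: 0.0000017° × 111195 × cos 12.2871° ≈ 0.0000017 × 108648 = 0.184701 m.
Distance: √(0.189032² + 0.184701²) ≈ 0.264287 m.

0.3 meters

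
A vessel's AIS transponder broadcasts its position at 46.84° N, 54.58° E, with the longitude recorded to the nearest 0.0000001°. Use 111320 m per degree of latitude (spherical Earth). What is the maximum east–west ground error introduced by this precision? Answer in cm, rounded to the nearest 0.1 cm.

0.4 cm

Rounding to 7 decimal places leaves the longitude within ±5e-08° of the true value.
Parallels shrink by cos φ, so at 46.84° a degree of longitude is 111320 × 0.6840 ≈ 76147.1 m.
Maximum E–W displacement: 5e-08 × 76147.1 = 0.00380736 m.
That is 0.00380736 m = 0.38074 cm.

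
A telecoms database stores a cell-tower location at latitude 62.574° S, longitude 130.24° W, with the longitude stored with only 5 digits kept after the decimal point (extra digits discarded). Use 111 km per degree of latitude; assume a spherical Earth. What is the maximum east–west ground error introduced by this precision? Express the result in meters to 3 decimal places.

Truncating at 5 decimal places can drop up to a full unit in the last place, so the longitude may be off by as much as 1e-05°.
Parallels shrink by cos φ, so at 62.574° a degree of longitude is 111000 × 0.4606 ≈ 51126.9 m.
East–west error: 1e-05° × 51126.9 m/° ≈ 0.511269 m.

0.511 meters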